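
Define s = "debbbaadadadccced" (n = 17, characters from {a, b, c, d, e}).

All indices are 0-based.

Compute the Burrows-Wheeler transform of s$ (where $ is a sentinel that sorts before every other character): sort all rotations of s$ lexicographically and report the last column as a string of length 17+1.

rank  rotation            last
    0  $debbbaadadadccced  d
    1  aadadadccced$debbb  b
    2  adadadccced$debbba  a
    3  adadccced$debbbaad  d
    4  adccced$debbbaadad  d
    5  baadadadccced$debb  b
    6  bbaadadadccced$deb  b
    7  bbbaadadadccced$de  e
    8  ccced$debbbaadadad  d
    9  cced$debbbaadadadc  c
   10  ced$debbbaadadadcc  c
   11  d$debbbaadadadccce  e
   12  dadadccced$debbbaa  a
   13  dadccced$debbbaada  a
   14  dccced$debbbaadada  a
   15  debbbaadadadccced$  $
   16  ebbbaadadadccced$d  d
   17  ed$debbbaadadadccc  c

dbaddbbedcceaaa$dc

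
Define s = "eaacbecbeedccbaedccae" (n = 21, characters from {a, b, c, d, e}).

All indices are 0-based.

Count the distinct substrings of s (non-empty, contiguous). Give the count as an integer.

rank | idx | suffix
   0 |   1 | aacbecbeedccbaedccae
   1 |   2 | acbecbeedccbaedccae
   2 |  19 | ae
   3 |  14 | aedccae
   4 |  13 | baedccae
   5 |   4 | becbeedccbaedccae
   6 |   7 | beedccbaedccae
   7 |  18 | cae
   8 |  12 | cbaedccae
   9 |   3 | cbecbeedccbaedccae
  10 |   6 | cbeedccbaedccae
  11 |  17 | ccae
  12 |  11 | ccbaedccae
  13 |  16 | dccae
  14 |  10 | dccbaedccae
  15 |  20 | e
  16 |   0 | eaacbecbeedccbaedccae
  17 |   5 | ecbeedccbaedccae
  18 |  15 | edccae
  19 |   9 | edccbaedccae
  20 |   8 | eedccbaedccae

SA = [1, 2, 19, 14, 13, 4, 7, 18, 12, 3, 6, 17, 11, 16, 10, 20, 0, 5, 15, 9, 8]
[i] adj suffixes → lcp
  [1] 1/2 → 1 ('a')
  [2] 2/19 → 1 ('a')
  [3] 19/14 → 2 ('ae')
  [4] 14/13 → 0 ('')
  [5] 13/4 → 1 ('b')
  [6] 4/7 → 2 ('be')
  [7] 7/18 → 0 ('')
  [8] 18/12 → 1 ('c')
  [9] 12/3 → 2 ('cb')
  [10] 3/6 → 3 ('cbe')
  [11] 6/17 → 1 ('c')
  [12] 17/11 → 2 ('cc')
  [13] 11/16 → 0 ('')
  [14] 16/10 → 3 ('dcc')
  [15] 10/20 → 0 ('')
  [16] 20/0 → 1 ('e')
  [17] 0/5 → 1 ('e')
  [18] 5/15 → 1 ('e')
  [19] 15/9 → 4 ('edcc')
  [20] 9/8 → 1 ('e')

n(n+1)/2 = 21·22/2 = 231
Σ LCP = 0 + 1 + 1 + 2 + 0 + 1 + 2 + 0 + 1 + 2 + 3 + 1 + 2 + 0 + 3 + 0 + 1 + 1 + 1 + 4 + 1 = 27
distinct = 231 − 27 = 204

204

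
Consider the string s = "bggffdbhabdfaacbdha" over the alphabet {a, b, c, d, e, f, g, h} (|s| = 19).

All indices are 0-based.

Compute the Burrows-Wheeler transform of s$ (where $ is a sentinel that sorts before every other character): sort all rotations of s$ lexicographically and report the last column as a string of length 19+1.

rank  rotation              last
    0  $bggffdbhabdfaacbdha  a
    1  a$bggffdbhabdfaacbdh  h
    2  aacbdha$bggffdbhabdf  f
    3  abdfaacbdha$bggffdbh  h
    4  acbdha$bggffdbhabdfa  a
    5  bdfaacbdha$bggffdbha  a
    6  bdha$bggffdbhabdfaac  c
    7  bggffdbhabdfaacbdha$  $
    8  bhabdfaacbdha$bggffd  d
    9  cbdha$bggffdbhabdfaa  a
   10  dbhabdfaacbdha$bggff  f
   11  dfaacbdha$bggffdbhab  b
   12  dha$bggffdbhabdfaacb  b
   13  faacbdha$bggffdbhabd  d
   14  fdbhabdfaacbdha$bggf  f
   15  ffdbhabdfaacbdha$bgg  g
   16  gffdbhabdfaacbdha$bg  g
   17  ggffdbhabdfaacbdha$b  b
   18  ha$bggffdbhabdfaacbd  d
   19  habdfaacbdha$bggffdb  b

ahfhaac$dafbbdfggbdb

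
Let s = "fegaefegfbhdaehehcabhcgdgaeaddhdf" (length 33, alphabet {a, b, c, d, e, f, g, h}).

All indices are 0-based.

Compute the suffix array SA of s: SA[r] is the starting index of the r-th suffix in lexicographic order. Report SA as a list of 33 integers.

[18, 27, 25, 3, 12, 19, 9, 17, 21, 11, 28, 31, 23, 29, 26, 4, 1, 6, 15, 13, 32, 8, 0, 5, 24, 2, 22, 7, 16, 20, 10, 30, 14]

rank | idx | suffix
   0 |  18 | abhcgdgaeaddhdf
   1 |  27 | addhdf
   2 |  25 | aeaddhdf
   3 |   3 | aefegfbhdaehehcabhcgdgaeaddhdf
   4 |  12 | aehehcabhcgdgaeaddhdf
   5 |  19 | bhcgdgaeaddhdf
   6 |   9 | bhdaehehcabhcgdgaeaddhdf
   7 |  17 | cabhcgdgaeaddhdf
   8 |  21 | cgdgaeaddhdf
   9 |  11 | daehehcabhcgdgaeaddhdf
  10 |  28 | ddhdf
  11 |  31 | df
  12 |  23 | dgaeaddhdf
  13 |  29 | dhdf
  14 |  26 | eaddhdf
  15 |   4 | efegfbhdaehehcabhcgdgaeaddhdf
  16 |   1 | egaefegfbhdaehehcabhcgdgaeaddhdf
  17 |   6 | egfbhdaehehcabhcgdgaeaddhdf
  18 |  15 | ehcabhcgdgaeaddhdf
  19 |  13 | ehehcabhcgdgaeaddhdf
  20 |  32 | f
  21 |   8 | fbhdaehehcabhcgdgaeaddhdf
  22 |   0 | fegaefegfbhdaehehcabhcgdgaeaddhdf
  23 |   5 | fegfbhdaehehcabhcgdgaeaddhdf
  24 |  24 | gaeaddhdf
  25 |   2 | gaefegfbhdaehehcabhcgdgaeaddhdf
  26 |  22 | gdgaeaddhdf
  27 |   7 | gfbhdaehehcabhcgdgaeaddhdf
  28 |  16 | hcabhcgdgaeaddhdf
  29 |  20 | hcgdgaeaddhdf
  30 |  10 | hdaehehcabhcgdgaeaddhdf
  31 |  30 | hdf
  32 |  14 | hehcabhcgdgaeaddhdf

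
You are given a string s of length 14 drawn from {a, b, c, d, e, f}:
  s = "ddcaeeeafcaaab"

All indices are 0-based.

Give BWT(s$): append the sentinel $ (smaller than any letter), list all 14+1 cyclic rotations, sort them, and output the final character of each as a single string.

rank  rotation         last
    0  $ddcaeeeafcaaab  b
    1  aaab$ddcaeeeafc  c
    2  aab$ddcaeeeafca  a
    3  ab$ddcaeeeafcaa  a
    4  aeeeafcaaab$ddc  c
    5  afcaaab$ddcaeee  e
    6  b$ddcaeeeafcaaa  a
    7  caaab$ddcaeeeaf  f
    8  caeeeafcaaab$dd  d
    9  dcaeeeafcaaab$d  d
   10  ddcaeeeafcaaab$  $
   11  eafcaaab$ddcaee  e
   12  eeafcaaab$ddcae  e
   13  eeeafcaaab$ddca  a
   14  fcaaab$ddcaeeea  a

bcaaceafdd$eeaa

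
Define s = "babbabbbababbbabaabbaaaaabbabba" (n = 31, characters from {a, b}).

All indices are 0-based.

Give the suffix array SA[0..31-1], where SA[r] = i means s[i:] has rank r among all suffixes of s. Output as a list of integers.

[30, 20, 21, 22, 16, 23, 14, 8, 27, 17, 24, 1, 10, 4, 29, 19, 15, 13, 7, 26, 0, 9, 3, 28, 18, 12, 6, 25, 2, 11, 5]

rank→(start, suffix):
  0 → (30, 'a')
  1 → (20, 'aaaaabbabba')
  2 → (21, 'aaaabbabba')
  3 → (22, 'aaabbabba')
  4 → (16, 'aabbaaaaabbabba')
  5 → (23, 'aabbabba')
  6 → (14, 'abaabbaaaaabbabba')
  7 → (8, 'ababbbabaabbaaaaabbabba')
  8 → (27, 'abba')
  9 → (17, 'abbaaaaabbabba')
  10 → (24, 'abbabba')
  11 → (1, 'abbabbbababbbabaabbaaaaabbabba')
  12 → (10, 'abbbabaabbaaaaabbabba')
  13 → (4, 'abbbababbbabaabbaaaaabbabba')
  14 → (29, 'ba')
  15 → (19, 'baaaaabbabba')
  16 → (15, 'baabbaaaaabbabba')
  17 → (13, 'babaabbaaaaabbabba')
  18 → (7, 'bababbbabaabbaaaaabbabba')
  19 → (26, 'babba')
  20 → (0, 'babbabbbababbbabaabbaaaaabbabba')
  21 → (9, 'babbbabaabbaaaaabbabba')
  22 → (3, 'babbbababbbabaabbaaaaabbabba')
  23 → (28, 'bba')
  24 → (18, 'bbaaaaabbabba')
  25 → (12, 'bbabaabbaaaaabbabba')
  26 → (6, 'bbababbbabaabbaaaaabbabba')
  27 → (25, 'bbabba')
  28 → (2, 'bbabbbababbbabaabbaaaaabbabba')
  29 → (11, 'bbbabaabbaaaaabbabba')
  30 → (5, 'bbbababbbabaabbaaaaabbabba')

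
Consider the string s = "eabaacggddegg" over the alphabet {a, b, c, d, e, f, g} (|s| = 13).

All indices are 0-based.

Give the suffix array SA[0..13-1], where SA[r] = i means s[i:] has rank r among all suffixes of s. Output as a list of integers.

[3, 1, 4, 2, 5, 8, 9, 0, 10, 12, 7, 11, 6]

rank→(start, suffix):
  0 → (3, 'aacggddegg')
  1 → (1, 'abaacggddegg')
  2 → (4, 'acggddegg')
  3 → (2, 'baacggddegg')
  4 → (5, 'cggddegg')
  5 → (8, 'ddegg')
  6 → (9, 'degg')
  7 → (0, 'eabaacggddegg')
  8 → (10, 'egg')
  9 → (12, 'g')
  10 → (7, 'gddegg')
  11 → (11, 'gg')
  12 → (6, 'ggddegg')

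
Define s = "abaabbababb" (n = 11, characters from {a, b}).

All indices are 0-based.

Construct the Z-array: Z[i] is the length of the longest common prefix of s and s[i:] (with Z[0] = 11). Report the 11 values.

[11, 0, 1, 2, 0, 0, 3, 0, 2, 0, 0]

Z[0]=11
i=1: fresh scan; Z[1]=0
i=2: fresh scan; Z[2]=1 grow→box=[2,3)
i=3: fresh scan; Z[3]=2 grow→box=[3,5)
i=4: min(r-i=1, Z[1]=0)=0; Z[4]=0
i=5: fresh scan; Z[5]=0
i=6: fresh scan; Z[6]=3 grow→box=[6,9)
i=7: min(r-i=2, Z[1]=0)=0; Z[7]=0
i=8: min(r-i=1, Z[2]=1)=1; Z[8]=2 grow→box=[8,10)
i=9: min(r-i=1, Z[1]=0)=0; Z[9]=0
i=10: fresh scan; Z[10]=0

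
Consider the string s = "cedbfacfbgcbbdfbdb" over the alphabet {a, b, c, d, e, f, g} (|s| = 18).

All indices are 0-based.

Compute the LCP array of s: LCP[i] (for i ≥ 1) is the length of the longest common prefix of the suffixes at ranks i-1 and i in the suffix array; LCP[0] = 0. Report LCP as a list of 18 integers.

[0, 0, 1, 1, 2, 1, 1, 0, 1, 1, 0, 2, 1, 0, 0, 1, 2, 0]

sorted suffixes:
  #0 SA[0]=5  'acfbgcbbdfbdb'
  #1 SA[1]=17  'b'
  #2 SA[2]=11  'bbdfbdb'
  #3 SA[3]=15  'bdb'
  #4 SA[4]=12  'bdfbdb'
  #5 SA[5]=3  'bfacfbgcbbdfbdb'
  #6 SA[6]=8  'bgcbbdfbdb'
  #7 SA[7]=10  'cbbdfbdb'
  #8 SA[8]=0  'cedbfacfbgcbbdfbdb'
  #9 SA[9]=6  'cfbgcbbdfbdb'
  #10 SA[10]=16  'db'
  #11 SA[11]=2  'dbfacfbgcbbdfbdb'
  #12 SA[12]=13  'dfbdb'
  #13 SA[13]=1  'edbfacfbgcbbdfbdb'
  #14 SA[14]=4  'facfbgcbbdfbdb'
  #15 SA[15]=14  'fbdb'
  #16 SA[16]=7  'fbgcbbdfbdb'
  #17 SA[17]=9  'gcbbdfbdb'

SA = [5, 17, 11, 15, 12, 3, 8, 10, 0, 6, 16, 2, 13, 1, 4, 14, 7, 9]
rank  pair      lcp
   1  s[5:],s[17:]  0  ''
   2  s[17:],s[11:]  1  'b'
   3  s[11:],s[15:]  1  'b'
   4  s[15:],s[12:]  2  'bd'
   5  s[12:],s[3:]  1  'b'
   6  s[3:],s[8:]  1  'b'
   7  s[8:],s[10:]  0  ''
   8  s[10:],s[0:]  1  'c'
   9  s[0:],s[6:]  1  'c'
  10  s[6:],s[16:]  0  ''
  11  s[16:],s[2:]  2  'db'
  12  s[2:],s[13:]  1  'd'
  13  s[13:],s[1:]  0  ''
  14  s[1:],s[4:]  0  ''
  15  s[4:],s[14:]  1  'f'
  16  s[14:],s[7:]  2  'fb'
  17  s[7:],s[9:]  0  ''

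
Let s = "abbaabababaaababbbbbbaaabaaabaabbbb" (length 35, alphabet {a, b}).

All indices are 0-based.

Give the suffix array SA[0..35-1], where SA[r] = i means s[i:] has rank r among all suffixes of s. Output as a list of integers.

[21, 25, 10, 22, 26, 3, 11, 29, 23, 8, 27, 6, 4, 12, 0, 30, 14, 34, 20, 24, 9, 2, 28, 7, 5, 13, 33, 19, 1, 32, 18, 31, 17, 16, 15]

rank | idx | suffix
   0 |  21 | aaabaaabaabbbb
   1 |  25 | aaabaabbbb
   2 |  10 | aaababbbbbbaaabaaabaabbbb
   3 |  22 | aabaaabaabbbb
   4 |  26 | aabaabbbb
   5 |   3 | aabababaaababbbbbbaaabaaabaabbbb
   6 |  11 | aababbbbbbaaabaaabaabbbb
   7 |  29 | aabbbb
   8 |  23 | abaaabaabbbb
   9 |   8 | abaaababbbbbbaaabaaabaabbbb
  10 |  27 | abaabbbb
  11 |   6 | ababaaababbbbbbaaabaaabaabbbb
  12 |   4 | abababaaababbbbbbaaabaaabaabbbb
  13 |  12 | ababbbbbbaaabaaabaabbbb
  14 |   0 | abbaabababaaababbbbbbaaabaaabaabbbb
  15 |  30 | abbbb
  16 |  14 | abbbbbbaaabaaabaabbbb
  17 |  34 | b
  18 |  20 | baaabaaabaabbbb
  19 |  24 | baaabaabbbb
  20 |   9 | baaababbbbbbaaabaaabaabbbb
  21 |   2 | baabababaaababbbbbbaaabaaabaabbbb
  22 |  28 | baabbbb
  23 |   7 | babaaababbbbbbaaabaaabaabbbb
  24 |   5 | bababaaababbbbbbaaabaaabaabbbb
  25 |  13 | babbbbbbaaabaaabaabbbb
  26 |  33 | bb
  27 |  19 | bbaaabaaabaabbbb
  28 |   1 | bbaabababaaababbbbbbaaabaaabaabbbb
  29 |  32 | bbb
  30 |  18 | bbbaaabaaabaabbbb
  31 |  31 | bbbb
  32 |  17 | bbbbaaabaaabaabbbb
  33 |  16 | bbbbbaaabaaabaabbbb
  34 |  15 | bbbbbbaaabaaabaabbbb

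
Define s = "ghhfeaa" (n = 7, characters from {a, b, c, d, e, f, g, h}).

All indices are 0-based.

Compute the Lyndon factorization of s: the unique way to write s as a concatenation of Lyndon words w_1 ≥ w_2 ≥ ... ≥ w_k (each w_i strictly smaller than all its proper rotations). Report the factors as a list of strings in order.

emit factor 1: 'ghh' (i=0, period=3)
emit factor 2: 'f' (i=3, period=1)
emit factor 3: 'e' (i=4, period=1)
emit factor 4: 'a' (i=5, period=1)
emit factor 5: 'a' (i=6, period=1)

["ghh", "f", "e", "a", "a"]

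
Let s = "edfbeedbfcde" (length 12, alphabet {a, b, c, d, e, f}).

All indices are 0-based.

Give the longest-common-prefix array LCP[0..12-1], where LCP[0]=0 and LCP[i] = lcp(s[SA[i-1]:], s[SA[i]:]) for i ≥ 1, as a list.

rank | idx | suffix
   0 |   3 | beedbfcde
   1 |   7 | bfcde
   2 |   9 | cde
   3 |   6 | dbfcde
   4 |  10 | de
   5 |   1 | dfbeedbfcde
   6 |  11 | e
   7 |   5 | edbfcde
   8 |   0 | edfbeedbfcde
   9 |   4 | eedbfcde
  10 |   2 | fbeedbfcde
  11 |   8 | fcde

SA = [3, 7, 9, 6, 10, 1, 11, 5, 0, 4, 2, 8]
i: (SA[i-1],SA[i]) lcp shared
  1: (3,7) 1 'b'
  2: (7,9) 0 ''
  3: (9,6) 0 ''
  4: (6,10) 1 'd'
  5: (10,1) 1 'd'
  6: (1,11) 0 ''
  7: (11,5) 1 'e'
  8: (5,0) 2 'ed'
  9: (0,4) 1 'e'
  10: (4,2) 0 ''
  11: (2,8) 1 'f'

[0, 1, 0, 0, 1, 1, 0, 1, 2, 1, 0, 1]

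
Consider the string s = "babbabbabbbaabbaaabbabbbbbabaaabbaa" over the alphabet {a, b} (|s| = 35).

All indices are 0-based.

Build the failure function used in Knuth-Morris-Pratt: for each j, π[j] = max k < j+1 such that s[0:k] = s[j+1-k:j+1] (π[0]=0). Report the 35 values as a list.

[0, 0, 1, 1, 2, 3, 4, 5, 6, 7, 1, 2, 0, 1, 1, 2, 0, 0, 1, 1, 2, 3, 4, 1, 1, 1, 2, 3, 2, 0, 0, 1, 1, 2, 0]

π[0] = 0
j=1 s[j]='a': π[1]=0 (border '')
j=2 s[j]='b': π[2]=1 (border 'b')
j=3 s[j]='b': k: 1→0; π[3]=1 (border 'b')
j=4 s[j]='a': π[4]=2 (border 'ba')
j=5 s[j]='b': π[5]=3 (border 'bab')
j=6 s[j]='b': π[6]=4 (border 'babb')
j=7 s[j]='a': π[7]=5 (border 'babba')
j=8 s[j]='b': π[8]=6 (border 'babbab')
j=9 s[j]='b': π[9]=7 (border 'babbabb')
j=10 s[j]='b': k: 7→4→1→0; π[10]=1 (border 'b')
j=11 s[j]='a': π[11]=2 (border 'ba')
j=12 s[j]='a': k: 2→0; π[12]=0 (border '')
j=13 s[j]='b': π[13]=1 (border 'b')
j=14 s[j]='b': k: 1→0; π[14]=1 (border 'b')
j=15 s[j]='a': π[15]=2 (border 'ba')
j=16 s[j]='a': k: 2→0; π[16]=0 (border '')
j=17 s[j]='a': π[17]=0 (border '')
j=18 s[j]='b': π[18]=1 (border 'b')
j=19 s[j]='b': k: 1→0; π[19]=1 (border 'b')
j=20 s[j]='a': π[20]=2 (border 'ba')
j=21 s[j]='b': π[21]=3 (border 'bab')
j=22 s[j]='b': π[22]=4 (border 'babb')
j=23 s[j]='b': k: 4→1→0; π[23]=1 (border 'b')
j=24 s[j]='b': k: 1→0; π[24]=1 (border 'b')
j=25 s[j]='b': k: 1→0; π[25]=1 (border 'b')
j=26 s[j]='a': π[26]=2 (border 'ba')
j=27 s[j]='b': π[27]=3 (border 'bab')
j=28 s[j]='a': k: 3→1; π[28]=2 (border 'ba')
j=29 s[j]='a': k: 2→0; π[29]=0 (border '')
j=30 s[j]='a': π[30]=0 (border '')
j=31 s[j]='b': π[31]=1 (border 'b')
j=32 s[j]='b': k: 1→0; π[32]=1 (border 'b')
j=33 s[j]='a': π[33]=2 (border 'ba')
j=34 s[j]='a': k: 2→0; π[34]=0 (border '')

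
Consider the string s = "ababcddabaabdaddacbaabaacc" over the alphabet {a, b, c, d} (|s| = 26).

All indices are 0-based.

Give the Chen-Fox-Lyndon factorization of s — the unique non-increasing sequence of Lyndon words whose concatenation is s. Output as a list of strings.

emit factor 1: 'ababcdd' (i=0, period=7)
emit factor 2: 'ab' (i=7, period=2)
emit factor 3: 'aabdaddacb' (i=9, period=10)
emit factor 4: 'aabaacc' (i=19, period=7)

["ababcdd", "ab", "aabdaddacb", "aabaacc"]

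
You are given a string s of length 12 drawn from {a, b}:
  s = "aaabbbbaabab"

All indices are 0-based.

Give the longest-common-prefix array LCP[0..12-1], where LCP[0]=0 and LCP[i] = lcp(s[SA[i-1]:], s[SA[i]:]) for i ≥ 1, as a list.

[0, 2, 3, 1, 2, 2, 0, 1, 2, 1, 2, 3]

rank→(start, suffix):
  0 → (0, 'aaabbbbaabab')
  1 → (7, 'aabab')
  2 → (1, 'aabbbbaabab')
  3 → (10, 'ab')
  4 → (8, 'abab')
  5 → (2, 'abbbbaabab')
  6 → (11, 'b')
  7 → (6, 'baabab')
  8 → (9, 'bab')
  9 → (5, 'bbaabab')
  10 → (4, 'bbbaabab')
  11 → (3, 'bbbbaabab')

SA = [0, 7, 1, 10, 8, 2, 11, 6, 9, 5, 4, 3]
rank  pair      lcp
   1  s[0:],s[7:]  2  'aa'
   2  s[7:],s[1:]  3  'aab'
   3  s[1:],s[10:]  1  'a'
   4  s[10:],s[8:]  2  'ab'
   5  s[8:],s[2:]  2  'ab'
   6  s[2:],s[11:]  0  ''
   7  s[11:],s[6:]  1  'b'
   8  s[6:],s[9:]  2  'ba'
   9  s[9:],s[5:]  1  'b'
  10  s[5:],s[4:]  2  'bb'
  11  s[4:],s[3:]  3  'bbb'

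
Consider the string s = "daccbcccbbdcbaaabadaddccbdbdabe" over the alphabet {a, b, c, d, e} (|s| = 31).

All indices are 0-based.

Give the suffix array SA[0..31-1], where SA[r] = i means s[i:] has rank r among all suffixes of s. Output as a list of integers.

rank→(start, suffix):
  0 → (13, 'aaabadaddccbdbdabe')
  1 → (14, 'aabadaddccbdbdabe')
  2 → (15, 'abadaddccbdbdabe')
  3 → (28, 'abe')
  4 → (1, 'accbcccbbdcbaaabadaddccbdbdabe')
  5 → (17, 'adaddccbdbdabe')
  6 → (19, 'addccbdbdabe')
  7 → (12, 'baaabadaddccbdbdabe')
  8 → (16, 'badaddccbdbdabe')
  9 → (8, 'bbdcbaaabadaddccbdbdabe')
  10 → (4, 'bcccbbdcbaaabadaddccbdbdabe')
  11 → (26, 'bdabe')
  12 → (24, 'bdbdabe')
  13 → (9, 'bdcbaaabadaddccbdbdabe')
  14 → (29, 'be')
  15 → (11, 'cbaaabadaddccbdbdabe')
  16 → (7, 'cbbdcbaaabadaddccbdbdabe')
  17 → (3, 'cbcccbbdcbaaabadaddccbdbdabe')
  18 → (23, 'cbdbdabe')
  19 → (6, 'ccbbdcbaaabadaddccbdbdabe')
  20 → (2, 'ccbcccbbdcbaaabadaddccbdbdabe')
  21 → (22, 'ccbdbdabe')
  22 → (5, 'cccbbdcbaaabadaddccbdbdabe')
  23 → (27, 'dabe')
  24 → (0, 'daccbcccbbdcbaaabadaddccbdbdabe')
  25 → (18, 'daddccbdbdabe')
  26 → (25, 'dbdabe')
  27 → (10, 'dcbaaabadaddccbdbdabe')
  28 → (21, 'dccbdbdabe')
  29 → (20, 'ddccbdbdabe')
  30 → (30, 'e')

[13, 14, 15, 28, 1, 17, 19, 12, 16, 8, 4, 26, 24, 9, 29, 11, 7, 3, 23, 6, 2, 22, 5, 27, 0, 18, 25, 10, 21, 20, 30]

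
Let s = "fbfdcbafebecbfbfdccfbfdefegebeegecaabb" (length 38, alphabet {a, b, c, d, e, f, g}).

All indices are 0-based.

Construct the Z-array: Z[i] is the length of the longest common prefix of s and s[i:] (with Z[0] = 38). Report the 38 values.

Z[0]=38
i=1: fresh scan; Z[1]=0
i=2: fresh scan; Z[2]=1 extend→box=[2,3)
i=3: fresh scan; Z[3]=0
i=4: fresh scan; Z[4]=0
i=5: fresh scan; Z[5]=0
i=6: fresh scan; Z[6]=0
i=7: fresh scan; Z[7]=1 extend→box=[7,8)
i=8: fresh scan; Z[8]=0
i=9: fresh scan; Z[9]=0
i=10: fresh scan; Z[10]=0
i=11: fresh scan; Z[11]=0
i=12: fresh scan; Z[12]=0
i=13: fresh scan; Z[13]=5 extend→box=[13,18)
i=14: min(r-i=4, Z[1]=0)=0; Z[14]=0
i=15: min(r-i=3, Z[2]=1)=1; Z[15]=1
i=16: min(r-i=2, Z[3]=0)=0; Z[16]=0
i=17: min(r-i=1, Z[4]=0)=0; Z[17]=0
i=18: fresh scan; Z[18]=0
i=19: fresh scan; Z[19]=4 extend→box=[19,23)
i=20: min(r-i=3, Z[1]=0)=0; Z[20]=0
i=21: min(r-i=2, Z[2]=1)=1; Z[21]=1
i=22: min(r-i=1, Z[3]=0)=0; Z[22]=0
i=23: fresh scan; Z[23]=0
i=24: fresh scan; Z[24]=1 extend→box=[24,25)
i=25: fresh scan; Z[25]=0
i=26: fresh scan; Z[26]=0
i=27: fresh scan; Z[27]=0
i=28: fresh scan; Z[28]=0
i=29: fresh scan; Z[29]=0
i=30: fresh scan; Z[30]=0
i=31: fresh scan; Z[31]=0
i=32: fresh scan; Z[32]=0
i=33: fresh scan; Z[33]=0
i=34: fresh scan; Z[34]=0
i=35: fresh scan; Z[35]=0
i=36: fresh scan; Z[36]=0
i=37: fresh scan; Z[37]=0

[38, 0, 1, 0, 0, 0, 0, 1, 0, 0, 0, 0, 0, 5, 0, 1, 0, 0, 0, 4, 0, 1, 0, 0, 1, 0, 0, 0, 0, 0, 0, 0, 0, 0, 0, 0, 0, 0]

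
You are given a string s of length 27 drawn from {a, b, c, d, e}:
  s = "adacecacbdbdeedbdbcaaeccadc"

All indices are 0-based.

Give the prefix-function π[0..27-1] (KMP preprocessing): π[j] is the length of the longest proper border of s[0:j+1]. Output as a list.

π[0] = 0
j=1 s[j]='d': π[1]=0 (border '')
j=2 s[j]='a': π[2]=1 (border 'a')
j=3 s[j]='c': k: 1→0; π[3]=0 (border '')
j=4 s[j]='e': π[4]=0 (border '')
j=5 s[j]='c': π[5]=0 (border '')
j=6 s[j]='a': π[6]=1 (border 'a')
j=7 s[j]='c': k: 1→0; π[7]=0 (border '')
j=8 s[j]='b': π[8]=0 (border '')
j=9 s[j]='d': π[9]=0 (border '')
j=10 s[j]='b': π[10]=0 (border '')
j=11 s[j]='d': π[11]=0 (border '')
j=12 s[j]='e': π[12]=0 (border '')
j=13 s[j]='e': π[13]=0 (border '')
j=14 s[j]='d': π[14]=0 (border '')
j=15 s[j]='b': π[15]=0 (border '')
j=16 s[j]='d': π[16]=0 (border '')
j=17 s[j]='b': π[17]=0 (border '')
j=18 s[j]='c': π[18]=0 (border '')
j=19 s[j]='a': π[19]=1 (border 'a')
j=20 s[j]='a': k: 1→0; π[20]=1 (border 'a')
j=21 s[j]='e': k: 1→0; π[21]=0 (border '')
j=22 s[j]='c': π[22]=0 (border '')
j=23 s[j]='c': π[23]=0 (border '')
j=24 s[j]='a': π[24]=1 (border 'a')
j=25 s[j]='d': π[25]=2 (border 'ad')
j=26 s[j]='c': k: 2→0; π[26]=0 (border '')

[0, 0, 1, 0, 0, 0, 1, 0, 0, 0, 0, 0, 0, 0, 0, 0, 0, 0, 0, 1, 1, 0, 0, 0, 1, 2, 0]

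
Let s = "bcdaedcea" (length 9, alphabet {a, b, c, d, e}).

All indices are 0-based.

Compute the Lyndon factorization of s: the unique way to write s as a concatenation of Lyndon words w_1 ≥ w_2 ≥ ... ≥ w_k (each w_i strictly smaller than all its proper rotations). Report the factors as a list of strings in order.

emit factor 1: 'bcd' (i=0, period=3)
emit factor 2: 'aedce' (i=3, period=5)
emit factor 3: 'a' (i=8, period=1)

["bcd", "aedce", "a"]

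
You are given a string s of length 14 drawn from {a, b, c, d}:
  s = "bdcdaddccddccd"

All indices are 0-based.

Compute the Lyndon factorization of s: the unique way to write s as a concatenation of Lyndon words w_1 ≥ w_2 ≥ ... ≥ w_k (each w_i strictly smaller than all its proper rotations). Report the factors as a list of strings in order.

["bdcd", "addccddccd"]

emit factor 1: 'bdcd' (i=0, period=4)
emit factor 2: 'addccddccd' (i=4, period=10)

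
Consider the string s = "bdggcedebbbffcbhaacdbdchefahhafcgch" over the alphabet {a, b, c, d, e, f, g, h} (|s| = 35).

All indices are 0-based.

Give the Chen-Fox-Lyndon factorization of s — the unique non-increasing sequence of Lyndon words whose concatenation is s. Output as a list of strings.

["bdggcede", "bbbffcbh", "aacdbdchefahhafcgch"]

emit factor 1: 'bdggcede' (i=0, period=8)
emit factor 2: 'bbbffcbh' (i=8, period=8)
emit factor 3: 'aacdbdchefahhafcgch' (i=16, period=19)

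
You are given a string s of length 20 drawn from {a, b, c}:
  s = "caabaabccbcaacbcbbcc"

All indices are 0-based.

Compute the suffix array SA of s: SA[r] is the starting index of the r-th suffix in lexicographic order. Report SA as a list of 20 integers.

rank→(start, suffix):
  0 → (1, 'aabaabccbcaacbcbbcc')
  1 → (4, 'aabccbcaacbcbbcc')
  2 → (11, 'aacbcbbcc')
  3 → (2, 'abaabccbcaacbcbbcc')
  4 → (5, 'abccbcaacbcbbcc')
  5 → (12, 'acbcbbcc')
  6 → (3, 'baabccbcaacbcbbcc')
  7 → (16, 'bbcc')
  8 → (9, 'bcaacbcbbcc')
  9 → (14, 'bcbbcc')
  10 → (17, 'bcc')
  11 → (6, 'bccbcaacbcbbcc')
  12 → (19, 'c')
  13 → (0, 'caabaabccbcaacbcbbcc')
  14 → (10, 'caacbcbbcc')
  15 → (15, 'cbbcc')
  16 → (8, 'cbcaacbcbbcc')
  17 → (13, 'cbcbbcc')
  18 → (18, 'cc')
  19 → (7, 'ccbcaacbcbbcc')

[1, 4, 11, 2, 5, 12, 3, 16, 9, 14, 17, 6, 19, 0, 10, 15, 8, 13, 18, 7]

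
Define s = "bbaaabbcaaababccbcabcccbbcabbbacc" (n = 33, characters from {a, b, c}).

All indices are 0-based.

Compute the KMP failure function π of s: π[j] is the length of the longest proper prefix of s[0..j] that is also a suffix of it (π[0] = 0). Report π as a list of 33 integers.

π[0] = 0
j=1 s[j]='b': π[1]=1 (border 'b')
j=2 s[j]='a': k: 1→0; π[2]=0 (border '')
j=3 s[j]='a': π[3]=0 (border '')
j=4 s[j]='a': π[4]=0 (border '')
j=5 s[j]='b': π[5]=1 (border 'b')
j=6 s[j]='b': π[6]=2 (border 'bb')
j=7 s[j]='c': k: 2→1→0; π[7]=0 (border '')
j=8 s[j]='a': π[8]=0 (border '')
j=9 s[j]='a': π[9]=0 (border '')
j=10 s[j]='a': π[10]=0 (border '')
j=11 s[j]='b': π[11]=1 (border 'b')
j=12 s[j]='a': k: 1→0; π[12]=0 (border '')
j=13 s[j]='b': π[13]=1 (border 'b')
j=14 s[j]='c': k: 1→0; π[14]=0 (border '')
j=15 s[j]='c': π[15]=0 (border '')
j=16 s[j]='b': π[16]=1 (border 'b')
j=17 s[j]='c': k: 1→0; π[17]=0 (border '')
j=18 s[j]='a': π[18]=0 (border '')
j=19 s[j]='b': π[19]=1 (border 'b')
j=20 s[j]='c': k: 1→0; π[20]=0 (border '')
j=21 s[j]='c': π[21]=0 (border '')
j=22 s[j]='c': π[22]=0 (border '')
j=23 s[j]='b': π[23]=1 (border 'b')
j=24 s[j]='b': π[24]=2 (border 'bb')
j=25 s[j]='c': k: 2→1→0; π[25]=0 (border '')
j=26 s[j]='a': π[26]=0 (border '')
j=27 s[j]='b': π[27]=1 (border 'b')
j=28 s[j]='b': π[28]=2 (border 'bb')
j=29 s[j]='b': k: 2→1; π[29]=2 (border 'bb')
j=30 s[j]='a': π[30]=3 (border 'bba')
j=31 s[j]='c': k: 3→0; π[31]=0 (border '')
j=32 s[j]='c': π[32]=0 (border '')

[0, 1, 0, 0, 0, 1, 2, 0, 0, 0, 0, 1, 0, 1, 0, 0, 1, 0, 0, 1, 0, 0, 0, 1, 2, 0, 0, 1, 2, 2, 3, 0, 0]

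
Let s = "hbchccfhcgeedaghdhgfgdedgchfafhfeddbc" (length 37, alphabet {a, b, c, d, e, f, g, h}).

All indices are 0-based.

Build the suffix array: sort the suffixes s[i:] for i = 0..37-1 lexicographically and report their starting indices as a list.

[28, 13, 35, 1, 36, 4, 5, 8, 2, 25, 12, 34, 33, 21, 23, 16, 11, 32, 22, 10, 27, 31, 19, 6, 29, 24, 20, 9, 18, 14, 0, 3, 7, 15, 26, 30, 17]

sorted suffixes:
  #0 SA[0]=28  'afhfeddbc'
  #1 SA[1]=13  'aghdhgfgdedgchfafhfeddbc'
  #2 SA[2]=35  'bc'
  #3 SA[3]=1  'bchccfhcgeedaghdhgfgdedgchfafhfeddbc'
  #4 SA[4]=36  'c'
  #5 SA[5]=4  'ccfhcgeedaghdhgfgdedgchfafhfeddbc'
  #6 SA[6]=5  'cfhcgeedaghdhgfgdedgchfafhfeddbc'
  #7 SA[7]=8  'cgeedaghdhgfgdedgchfafhfeddbc'
  #8 SA[8]=2  'chccfhcgeedaghdhgfgdedgchfafhfeddbc'
  #9 SA[9]=25  'chfafhfeddbc'
  #10 SA[10]=12  'daghdhgfgdedgchfafhfeddbc'
  #11 SA[11]=34  'dbc'
  #12 SA[12]=33  'ddbc'
  #13 SA[13]=21  'dedgchfafhfeddbc'
  #14 SA[14]=23  'dgchfafhfeddbc'
  #15 SA[15]=16  'dhgfgdedgchfafhfeddbc'
  #16 SA[16]=11  'edaghdhgfgdedgchfafhfeddbc'
  #17 SA[17]=32  'eddbc'
  #18 SA[18]=22  'edgchfafhfeddbc'
  #19 SA[19]=10  'eedaghdhgfgdedgchfafhfeddbc'
  #20 SA[20]=27  'fafhfeddbc'
  #21 SA[21]=31  'feddbc'
  #22 SA[22]=19  'fgdedgchfafhfeddbc'
  #23 SA[23]=6  'fhcgeedaghdhgfgdedgchfafhfeddbc'
  #24 SA[24]=29  'fhfeddbc'
  #25 SA[25]=24  'gchfafhfeddbc'
  #26 SA[26]=20  'gdedgchfafhfeddbc'
  #27 SA[27]=9  'geedaghdhgfgdedgchfafhfeddbc'
  #28 SA[28]=18  'gfgdedgchfafhfeddbc'
  #29 SA[29]=14  'ghdhgfgdedgchfafhfeddbc'
  #30 SA[30]=0  'hbchccfhcgeedaghdhgfgdedgchfafhfeddbc'
  #31 SA[31]=3  'hccfhcgeedaghdhgfgdedgchfafhfeddbc'
  #32 SA[32]=7  'hcgeedaghdhgfgdedgchfafhfeddbc'
  #33 SA[33]=15  'hdhgfgdedgchfafhfeddbc'
  #34 SA[34]=26  'hfafhfeddbc'
  #35 SA[35]=30  'hfeddbc'
  #36 SA[36]=17  'hgfgdedgchfafhfeddbc'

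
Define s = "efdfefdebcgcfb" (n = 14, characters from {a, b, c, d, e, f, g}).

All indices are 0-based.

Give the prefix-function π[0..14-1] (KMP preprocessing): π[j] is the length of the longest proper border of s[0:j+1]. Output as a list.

[0, 0, 0, 0, 1, 2, 3, 1, 0, 0, 0, 0, 0, 0]

π[0] = 0
j=1 s[j]='f': π[1]=0 (border '')
j=2 s[j]='d': π[2]=0 (border '')
j=3 s[j]='f': π[3]=0 (border '')
j=4 s[j]='e': π[4]=1 (border 'e')
j=5 s[j]='f': π[5]=2 (border 'ef')
j=6 s[j]='d': π[6]=3 (border 'efd')
j=7 s[j]='e': k: 3→0; π[7]=1 (border 'e')
j=8 s[j]='b': k: 1→0; π[8]=0 (border '')
j=9 s[j]='c': π[9]=0 (border '')
j=10 s[j]='g': π[10]=0 (border '')
j=11 s[j]='c': π[11]=0 (border '')
j=12 s[j]='f': π[12]=0 (border '')
j=13 s[j]='b': π[13]=0 (border '')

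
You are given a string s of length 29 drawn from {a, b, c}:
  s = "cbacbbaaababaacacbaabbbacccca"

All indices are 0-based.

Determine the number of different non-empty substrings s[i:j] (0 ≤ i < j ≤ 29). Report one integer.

380

sorted suffixes:
  #0 SA[0]=28  'a'
  #1 SA[1]=6  'aaababaacacbaabbbacccca'
  #2 SA[2]=7  'aababaacacbaabbbacccca'
  #3 SA[3]=18  'aabbbacccca'
  #4 SA[4]=12  'aacacbaabbbacccca'
  #5 SA[5]=10  'abaacacbaabbbacccca'
  #6 SA[6]=8  'ababaacacbaabbbacccca'
  #7 SA[7]=19  'abbbacccca'
  #8 SA[8]=13  'acacbaabbbacccca'
  #9 SA[9]=15  'acbaabbbacccca'
  #10 SA[10]=2  'acbbaaababaacacbaabbbacccca'
  #11 SA[11]=23  'acccca'
  #12 SA[12]=5  'baaababaacacbaabbbacccca'
  #13 SA[13]=17  'baabbbacccca'
  #14 SA[14]=11  'baacacbaabbbacccca'
  #15 SA[15]=9  'babaacacbaabbbacccca'
  #16 SA[16]=1  'bacbbaaababaacacbaabbbacccca'
  #17 SA[17]=22  'bacccca'
  #18 SA[18]=4  'bbaaababaacacbaabbbacccca'
  #19 SA[19]=21  'bbacccca'
  #20 SA[20]=20  'bbbacccca'
  #21 SA[21]=27  'ca'
  #22 SA[22]=14  'cacbaabbbacccca'
  #23 SA[23]=16  'cbaabbbacccca'
  #24 SA[24]=0  'cbacbbaaababaacacbaabbbacccca'
  #25 SA[25]=3  'cbbaaababaacacbaabbbacccca'
  #26 SA[26]=26  'cca'
  #27 SA[27]=25  'ccca'
  #28 SA[28]=24  'cccca'

SA = [28, 6, 7, 18, 12, 10, 8, 19, 13, 15, 2, 23, 5, 17, 11, 9, 1, 22, 4, 21, 20, 27, 14, 16, 0, 3, 26, 25, 24]
[i] adj suffixes → lcp
  [1] 28/6 → 1 ('a')
  [2] 6/7 → 2 ('aa')
  [3] 7/18 → 3 ('aab')
  [4] 18/12 → 2 ('aa')
  [5] 12/10 → 1 ('a')
  [6] 10/8 → 3 ('aba')
  [7] 8/19 → 2 ('ab')
  [8] 19/13 → 1 ('a')
  [9] 13/15 → 2 ('ac')
  [10] 15/2 → 3 ('acb')
  [11] 2/23 → 2 ('ac')
  [12] 23/5 → 0 ('')
  [13] 5/17 → 3 ('baa')
  [14] 17/11 → 3 ('baa')
  [15] 11/9 → 2 ('ba')
  [16] 9/1 → 2 ('ba')
  [17] 1/22 → 3 ('bac')
  [18] 22/4 → 1 ('b')
  [19] 4/21 → 3 ('bba')
  [20] 21/20 → 2 ('bb')
  [21] 20/27 → 0 ('')
  [22] 27/14 → 2 ('ca')
  [23] 14/16 → 1 ('c')
  [24] 16/0 → 3 ('cba')
  [25] 0/3 → 2 ('cb')
  [26] 3/26 → 1 ('c')
  [27] 26/25 → 2 ('cc')
  [28] 25/24 → 3 ('ccc')

n(n+1)/2 = 29·30/2 = 435
Σ LCP = 0 + 1 + 2 + 3 + 2 + 1 + 3 + 2 + 1 + 2 + 3 + 2 + 0 + 3 + 3 + 2 + 2 + 3 + 1 + 3 + 2 + 0 + 2 + 1 + 3 + 2 + 1 + 2 + 3 = 55
distinct = 435 − 55 = 380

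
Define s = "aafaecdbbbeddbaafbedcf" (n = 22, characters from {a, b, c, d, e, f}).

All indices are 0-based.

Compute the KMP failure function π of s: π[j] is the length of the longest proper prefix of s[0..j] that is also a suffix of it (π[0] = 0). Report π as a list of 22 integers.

[0, 1, 0, 1, 0, 0, 0, 0, 0, 0, 0, 0, 0, 0, 1, 2, 3, 0, 0, 0, 0, 0]

π[0] = 0
j=1 s[j]='a': π[1]=1 (border 'a')
j=2 s[j]='f': k: 1→0; π[2]=0 (border '')
j=3 s[j]='a': π[3]=1 (border 'a')
j=4 s[j]='e': k: 1→0; π[4]=0 (border '')
j=5 s[j]='c': π[5]=0 (border '')
j=6 s[j]='d': π[6]=0 (border '')
j=7 s[j]='b': π[7]=0 (border '')
j=8 s[j]='b': π[8]=0 (border '')
j=9 s[j]='b': π[9]=0 (border '')
j=10 s[j]='e': π[10]=0 (border '')
j=11 s[j]='d': π[11]=0 (border '')
j=12 s[j]='d': π[12]=0 (border '')
j=13 s[j]='b': π[13]=0 (border '')
j=14 s[j]='a': π[14]=1 (border 'a')
j=15 s[j]='a': π[15]=2 (border 'aa')
j=16 s[j]='f': π[16]=3 (border 'aaf')
j=17 s[j]='b': k: 3→0; π[17]=0 (border '')
j=18 s[j]='e': π[18]=0 (border '')
j=19 s[j]='d': π[19]=0 (border '')
j=20 s[j]='c': π[20]=0 (border '')
j=21 s[j]='f': π[21]=0 (border '')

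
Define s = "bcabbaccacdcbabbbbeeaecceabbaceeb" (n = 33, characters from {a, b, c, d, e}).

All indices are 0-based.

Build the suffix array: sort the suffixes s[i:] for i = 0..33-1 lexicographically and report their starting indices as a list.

[2, 25, 13, 5, 8, 28, 20, 32, 12, 4, 27, 3, 26, 14, 15, 16, 0, 17, 1, 7, 11, 6, 22, 9, 23, 29, 10, 24, 19, 31, 21, 18, 30]

rank→(start, suffix):
  0 → (2, 'abbaccacdcbabbbbeeaecceabbaceeb')
  1 → (25, 'abbaceeb')
  2 → (13, 'abbbbeeaecceabbaceeb')
  3 → (5, 'accacdcbabbbbeeaecceabbaceeb')
  4 → (8, 'acdcbabbbbeeaecceabbaceeb')
  5 → (28, 'aceeb')
  6 → (20, 'aecceabbaceeb')
  7 → (32, 'b')
  8 → (12, 'babbbbeeaecceabbaceeb')
  9 → (4, 'baccacdcbabbbbeeaecceabbaceeb')
  10 → (27, 'baceeb')
  11 → (3, 'bbaccacdcbabbbbeeaecceabbaceeb')
  12 → (26, 'bbaceeb')
  13 → (14, 'bbbbeeaecceabbaceeb')
  14 → (15, 'bbbeeaecceabbaceeb')
  15 → (16, 'bbeeaecceabbaceeb')
  16 → (0, 'bcabbaccacdcbabbbbeeaecceabbaceeb')
  17 → (17, 'beeaecceabbaceeb')
  18 → (1, 'cabbaccacdcbabbbbeeaecceabbaceeb')
  19 → (7, 'cacdcbabbbbeeaecceabbaceeb')
  20 → (11, 'cbabbbbeeaecceabbaceeb')
  21 → (6, 'ccacdcbabbbbeeaecceabbaceeb')
  22 → (22, 'cceabbaceeb')
  23 → (9, 'cdcbabbbbeeaecceabbaceeb')
  24 → (23, 'ceabbaceeb')
  25 → (29, 'ceeb')
  26 → (10, 'dcbabbbbeeaecceabbaceeb')
  27 → (24, 'eabbaceeb')
  28 → (19, 'eaecceabbaceeb')
  29 → (31, 'eb')
  30 → (21, 'ecceabbaceeb')
  31 → (18, 'eeaecceabbaceeb')
  32 → (30, 'eeb')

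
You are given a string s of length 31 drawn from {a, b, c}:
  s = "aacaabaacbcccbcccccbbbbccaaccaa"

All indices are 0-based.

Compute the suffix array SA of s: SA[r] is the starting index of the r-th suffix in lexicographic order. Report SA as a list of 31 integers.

rank→(start, suffix):
  0 → (30, 'a')
  1 → (29, 'aa')
  2 → (3, 'aabaacbcccbcccccbbbbccaaccaa')
  3 → (0, 'aacaabaacbcccbcccccbbbbccaaccaa')
  4 → (6, 'aacbcccbcccccbbbbccaaccaa')
  5 → (25, 'aaccaa')
  6 → (4, 'abaacbcccbcccccbbbbccaaccaa')
  7 → (1, 'acaabaacbcccbcccccbbbbccaaccaa')
  8 → (7, 'acbcccbcccccbbbbccaaccaa')
  9 → (26, 'accaa')
  10 → (5, 'baacbcccbcccccbbbbccaaccaa')
  11 → (19, 'bbbbccaaccaa')
  12 → (20, 'bbbccaaccaa')
  13 → (21, 'bbccaaccaa')
  14 → (22, 'bccaaccaa')
  15 → (9, 'bcccbcccccbbbbccaaccaa')
  16 → (13, 'bcccccbbbbccaaccaa')
  17 → (28, 'caa')
  18 → (2, 'caabaacbcccbcccccbbbbccaaccaa')
  19 → (24, 'caaccaa')
  20 → (18, 'cbbbbccaaccaa')
  21 → (8, 'cbcccbcccccbbbbccaaccaa')
  22 → (12, 'cbcccccbbbbccaaccaa')
  23 → (27, 'ccaa')
  24 → (23, 'ccaaccaa')
  25 → (17, 'ccbbbbccaaccaa')
  26 → (11, 'ccbcccccbbbbccaaccaa')
  27 → (16, 'cccbbbbccaaccaa')
  28 → (10, 'cccbcccccbbbbccaaccaa')
  29 → (15, 'ccccbbbbccaaccaa')
  30 → (14, 'cccccbbbbccaaccaa')

[30, 29, 3, 0, 6, 25, 4, 1, 7, 26, 5, 19, 20, 21, 22, 9, 13, 28, 2, 24, 18, 8, 12, 27, 23, 17, 11, 16, 10, 15, 14]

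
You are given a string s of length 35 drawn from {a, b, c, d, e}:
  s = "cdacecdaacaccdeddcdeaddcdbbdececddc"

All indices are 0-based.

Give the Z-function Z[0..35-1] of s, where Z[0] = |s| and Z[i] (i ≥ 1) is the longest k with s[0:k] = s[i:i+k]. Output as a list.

Z[0]=35
i=1: fresh scan; Z[1]=0
i=2: fresh scan; Z[2]=0
i=3: fresh scan; Z[3]=1 scan→box=[3,4)
i=4: fresh scan; Z[4]=0
i=5: fresh scan; Z[5]=3 scan→box=[5,8)
i=6: min(r-i=2, Z[1]=0)=0; Z[6]=0
i=7: min(r-i=1, Z[2]=0)=0; Z[7]=0
i=8: fresh scan; Z[8]=0
i=9: fresh scan; Z[9]=1 scan→box=[9,10)
i=10: fresh scan; Z[10]=0
i=11: fresh scan; Z[11]=1 scan→box=[11,12)
i=12: fresh scan; Z[12]=2 scan→box=[12,14)
i=13: min(r-i=1, Z[1]=0)=0; Z[13]=0
i=14: fresh scan; Z[14]=0
i=15: fresh scan; Z[15]=0
i=16: fresh scan; Z[16]=0
i=17: fresh scan; Z[17]=2 scan→box=[17,19)
i=18: min(r-i=1, Z[1]=0)=0; Z[18]=0
i=19: fresh scan; Z[19]=0
i=20: fresh scan; Z[20]=0
i=21: fresh scan; Z[21]=0
i=22: fresh scan; Z[22]=0
i=23: fresh scan; Z[23]=2 scan→box=[23,25)
i=24: min(r-i=1, Z[1]=0)=0; Z[24]=0
i=25: fresh scan; Z[25]=0
i=26: fresh scan; Z[26]=0
i=27: fresh scan; Z[27]=0
i=28: fresh scan; Z[28]=0
i=29: fresh scan; Z[29]=1 scan→box=[29,30)
i=30: fresh scan; Z[30]=0
i=31: fresh scan; Z[31]=2 scan→box=[31,33)
i=32: min(r-i=1, Z[1]=0)=0; Z[32]=0
i=33: fresh scan; Z[33]=0
i=34: fresh scan; Z[34]=1 scan→box=[34,35)

[35, 0, 0, 1, 0, 3, 0, 0, 0, 1, 0, 1, 2, 0, 0, 0, 0, 2, 0, 0, 0, 0, 0, 2, 0, 0, 0, 0, 0, 1, 0, 2, 0, 0, 1]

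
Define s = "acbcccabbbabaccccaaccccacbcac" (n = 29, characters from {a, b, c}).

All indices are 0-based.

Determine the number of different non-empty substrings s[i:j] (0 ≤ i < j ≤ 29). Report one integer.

372

sorted suffixes:
  #0 SA[0]=17  'aaccccacbcac'
  #1 SA[1]=10  'abaccccaaccccacbcac'
  #2 SA[2]=6  'abbbabaccccaaccccacbcac'
  #3 SA[3]=27  'ac'
  #4 SA[4]=23  'acbcac'
  #5 SA[5]=0  'acbcccabbbabaccccaaccccacbcac'
  #6 SA[6]=12  'accccaaccccacbcac'
  #7 SA[7]=18  'accccacbcac'
  #8 SA[8]=9  'babaccccaaccccacbcac'
  #9 SA[9]=11  'baccccaaccccacbcac'
  #10 SA[10]=8  'bbabaccccaaccccacbcac'
  #11 SA[11]=7  'bbbabaccccaaccccacbcac'
  #12 SA[12]=25  'bcac'
  #13 SA[13]=2  'bcccabbbabaccccaaccccacbcac'
  #14 SA[14]=28  'c'
  #15 SA[15]=16  'caaccccacbcac'
  #16 SA[16]=5  'cabbbabaccccaaccccacbcac'
  #17 SA[17]=26  'cac'
  #18 SA[18]=22  'cacbcac'
  #19 SA[19]=24  'cbcac'
  #20 SA[20]=1  'cbcccabbbabaccccaaccccacbcac'
  #21 SA[21]=15  'ccaaccccacbcac'
  #22 SA[22]=4  'ccabbbabaccccaaccccacbcac'
  #23 SA[23]=21  'ccacbcac'
  #24 SA[24]=14  'cccaaccccacbcac'
  #25 SA[25]=3  'cccabbbabaccccaaccccacbcac'
  #26 SA[26]=20  'cccacbcac'
  #27 SA[27]=13  'ccccaaccccacbcac'
  #28 SA[28]=19  'ccccacbcac'

SA = [17, 10, 6, 27, 23, 0, 12, 18, 9, 11, 8, 7, 25, 2, 28, 16, 5, 26, 22, 24, 1, 15, 4, 21, 14, 3, 20, 13, 19]
rank  pair      lcp
   1  s[17:],s[10:]  1  'a'
   2  s[10:],s[6:]  2  'ab'
   3  s[6:],s[27:]  1  'a'
   4  s[27:],s[23:]  2  'ac'
   5  s[23:],s[0:]  4  'acbc'
   6  s[0:],s[12:]  2  'ac'
   7  s[12:],s[18:]  6  'acccca'
   8  s[18:],s[9:]  0  ''
   9  s[9:],s[11:]  2  'ba'
  10  s[11:],s[8:]  1  'b'
  11  s[8:],s[7:]  2  'bb'
  12  s[7:],s[25:]  1  'b'
  13  s[25:],s[2:]  2  'bc'
  14  s[2:],s[28:]  0  ''
  15  s[28:],s[16:]  1  'c'
  16  s[16:],s[5:]  2  'ca'
  17  s[5:],s[26:]  2  'ca'
  18  s[26:],s[22:]  3  'cac'
  19  s[22:],s[24:]  1  'c'
  20  s[24:],s[1:]  3  'cbc'
  21  s[1:],s[15:]  1  'c'
  22  s[15:],s[4:]  3  'cca'
  23  s[4:],s[21:]  3  'cca'
  24  s[21:],s[14:]  2  'cc'
  25  s[14:],s[3:]  4  'ccca'
  26  s[3:],s[20:]  4  'ccca'
  27  s[20:],s[13:]  3  'ccc'
  28  s[13:],s[19:]  5  'cccca'

n(n+1)/2 = 29·30/2 = 435
Σ LCP = 0 + 1 + 2 + 1 + 2 + 4 + 2 + 6 + 0 + 2 + 1 + 2 + 1 + 2 + 0 + 1 + 2 + 2 + 3 + 1 + 3 + 1 + 3 + 3 + 2 + 4 + 4 + 3 + 5 = 63
distinct = 435 − 63 = 372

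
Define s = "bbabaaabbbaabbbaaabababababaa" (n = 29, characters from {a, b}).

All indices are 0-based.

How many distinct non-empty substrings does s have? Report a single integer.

sorted suffixes:
  #0 SA[0]=28  'a'
  #1 SA[1]=27  'aa'
  #2 SA[2]=15  'aaabababababaa'
  #3 SA[3]=4  'aaabbbaabbbaaabababababaa'
  #4 SA[4]=16  'aabababababaa'
  #5 SA[5]=10  'aabbbaaabababababaa'
  #6 SA[6]=5  'aabbbaabbbaaabababababaa'
  #7 SA[7]=25  'abaa'
  #8 SA[8]=2  'abaaabbbaabbbaaabababababaa'
  #9 SA[9]=23  'ababaa'
  #10 SA[10]=21  'abababaa'
  #11 SA[11]=19  'ababababaa'
  #12 SA[12]=17  'abababababaa'
  #13 SA[13]=11  'abbbaaabababababaa'
  #14 SA[14]=6  'abbbaabbbaaabababababaa'
  #15 SA[15]=26  'baa'
  #16 SA[16]=14  'baaabababababaa'
  #17 SA[17]=3  'baaabbbaabbbaaabababababaa'
  #18 SA[18]=9  'baabbbaaabababababaa'
  #19 SA[19]=24  'babaa'
  #20 SA[20]=1  'babaaabbbaabbbaaabababababaa'
  #21 SA[21]=22  'bababaa'
  #22 SA[22]=20  'babababaa'
  #23 SA[23]=18  'bababababaa'
  #24 SA[24]=13  'bbaaabababababaa'
  #25 SA[25]=8  'bbaabbbaaabababababaa'
  #26 SA[26]=0  'bbabaaabbbaabbbaaabababababaa'
  #27 SA[27]=12  'bbbaaabababababaa'
  #28 SA[28]=7  'bbbaabbbaaabababababaa'

SA = [28, 27, 15, 4, 16, 10, 5, 25, 2, 23, 21, 19, 17, 11, 6, 26, 14, 3, 9, 24, 1, 22, 20, 18, 13, 8, 0, 12, 7]
[i] adj suffixes → lcp
  [1] 28/27 → 1 ('a')
  [2] 27/15 → 2 ('aa')
  [3] 15/4 → 4 ('aaab')
  [4] 4/16 → 2 ('aa')
  [5] 16/10 → 3 ('aab')
  [6] 10/5 → 7 ('aabbbaa')
  [7] 5/25 → 1 ('a')
  [8] 25/2 → 4 ('abaa')
  [9] 2/23 → 3 ('aba')
  [10] 23/21 → 5 ('ababa')
  [11] 21/19 → 7 ('abababa')
  [12] 19/17 → 9 ('ababababa')
  [13] 17/11 → 2 ('ab')
  [14] 11/6 → 6 ('abbbaa')
  [15] 6/26 → 0 ('')
  [16] 26/14 → 3 ('baa')
  [17] 14/3 → 5 ('baaab')
  [18] 3/9 → 3 ('baa')
  [19] 9/24 → 2 ('ba')
  [20] 24/1 → 5 ('babaa')
  [21] 1/22 → 4 ('baba')
  [22] 22/20 → 6 ('bababa')
  [23] 20/18 → 8 ('babababa')
  [24] 18/13 → 1 ('b')
  [25] 13/8 → 4 ('bbaa')
  [26] 8/0 → 3 ('bba')
  [27] 0/12 → 2 ('bb')
  [28] 12/7 → 5 ('bbbaa')

n(n+1)/2 = 29·30/2 = 435
Σ LCP = 0 + 1 + 2 + 4 + 2 + 3 + 7 + 1 + 4 + 3 + 5 + 7 + 9 + 2 + 6 + 0 + 3 + 5 + 3 + 2 + 5 + 4 + 6 + 8 + 1 + 4 + 3 + 2 + 5 = 107
distinct = 435 − 107 = 328

328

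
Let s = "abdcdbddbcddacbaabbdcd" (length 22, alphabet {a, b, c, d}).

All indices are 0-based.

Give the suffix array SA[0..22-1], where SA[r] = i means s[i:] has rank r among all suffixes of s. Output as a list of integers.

rank | idx | suffix
   0 |  15 | aabbdcd
   1 |  16 | abbdcd
   2 |   0 | abdcdbddbcddacbaabbdcd
   3 |  12 | acbaabbdcd
   4 |  14 | baabbdcd
   5 |  17 | bbdcd
   6 |   8 | bcddacbaabbdcd
   7 |  18 | bdcd
   8 |   1 | bdcdbddbcddacbaabbdcd
   9 |   5 | bddbcddacbaabbdcd
  10 |  13 | cbaabbdcd
  11 |  20 | cd
  12 |   3 | cdbddbcddacbaabbdcd
  13 |   9 | cddacbaabbdcd
  14 |  21 | d
  15 |  11 | dacbaabbdcd
  16 |   7 | dbcddacbaabbdcd
  17 |   4 | dbddbcddacbaabbdcd
  18 |  19 | dcd
  19 |   2 | dcdbddbcddacbaabbdcd
  20 |  10 | ddacbaabbdcd
  21 |   6 | ddbcddacbaabbdcd

[15, 16, 0, 12, 14, 17, 8, 18, 1, 5, 13, 20, 3, 9, 21, 11, 7, 4, 19, 2, 10, 6]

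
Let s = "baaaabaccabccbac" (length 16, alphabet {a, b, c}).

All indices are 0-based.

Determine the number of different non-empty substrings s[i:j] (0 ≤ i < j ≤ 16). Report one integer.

114

rank→(start, suffix):
  0 → (1, 'aaaabaccabccbac')
  1 → (2, 'aaabaccabccbac')
  2 → (3, 'aabaccabccbac')
  3 → (4, 'abaccabccbac')
  4 → (9, 'abccbac')
  5 → (14, 'ac')
  6 → (6, 'accabccbac')
  7 → (0, 'baaaabaccabccbac')
  8 → (13, 'bac')
  9 → (5, 'baccabccbac')
  10 → (10, 'bccbac')
  11 → (15, 'c')
  12 → (8, 'cabccbac')
  13 → (12, 'cbac')
  14 → (7, 'ccabccbac')
  15 → (11, 'ccbac')

SA = [1, 2, 3, 4, 9, 14, 6, 0, 13, 5, 10, 15, 8, 12, 7, 11]
i: (SA[i-1],SA[i]) lcp shared
  1: (1,2) 3 'aaa'
  2: (2,3) 2 'aa'
  3: (3,4) 1 'a'
  4: (4,9) 2 'ab'
  5: (9,14) 1 'a'
  6: (14,6) 2 'ac'
  7: (6,0) 0 ''
  8: (0,13) 2 'ba'
  9: (13,5) 3 'bac'
  10: (5,10) 1 'b'
  11: (10,15) 0 ''
  12: (15,8) 1 'c'
  13: (8,12) 1 'c'
  14: (12,7) 1 'c'
  15: (7,11) 2 'cc'

n(n+1)/2 = 16·17/2 = 136
Σ LCP = 0 + 3 + 2 + 1 + 2 + 1 + 2 + 0 + 2 + 3 + 1 + 0 + 1 + 1 + 1 + 2 = 22
distinct = 136 − 22 = 114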